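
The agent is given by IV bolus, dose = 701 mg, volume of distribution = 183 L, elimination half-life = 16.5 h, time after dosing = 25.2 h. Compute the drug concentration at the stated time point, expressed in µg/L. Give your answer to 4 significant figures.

1329 µg/L

C₀ = Dose / Vd = 701.0 / 183 = 3.831 mg/L
k = ln2 / t½ = 0.693147 / 16.5 = 0.04201 h⁻¹
C = C₀ · e^(−k·t) = 3.831 × e^(−0.04201 × 25.2)
  = 3.831 × 0.3469 = 1.329 mg/L
Convert: 1.329 mg/L × 1000 = 1329 µg/L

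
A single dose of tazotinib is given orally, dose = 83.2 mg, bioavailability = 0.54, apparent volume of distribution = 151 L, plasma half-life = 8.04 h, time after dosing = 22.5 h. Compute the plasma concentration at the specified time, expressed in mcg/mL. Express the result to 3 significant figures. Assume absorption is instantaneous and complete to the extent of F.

0.0428 mcg/mL

Amount reaching circulation = F × Dose = 0.54 × 83.20 = 44.93 mg
C₀ = F·Dose / Vd = 44.93 / 151 = 0.2975 mg/L
k = ln2 / t½ = 0.693147 / 8.04 = 0.08621 h⁻¹
C = C₀ · e^(−k·t) = 0.2975 × e^(−0.08621 × 22.5)
  = 0.2975 × 0.1437 = 0.04275 mg/L
(0.04275 mg/L = 0.04275 mcg/mL)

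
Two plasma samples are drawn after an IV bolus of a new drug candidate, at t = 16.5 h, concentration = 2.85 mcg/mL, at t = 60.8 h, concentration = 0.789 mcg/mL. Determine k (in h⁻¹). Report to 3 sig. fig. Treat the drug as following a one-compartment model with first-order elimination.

k = ln(C₁/C₂) / (t₂ − t₁) = ln(2.85/0.789) / (60.8 − 16.5)
  = 1.284 / 44.30 = 0.02898 h⁻¹

0.0290 h⁻¹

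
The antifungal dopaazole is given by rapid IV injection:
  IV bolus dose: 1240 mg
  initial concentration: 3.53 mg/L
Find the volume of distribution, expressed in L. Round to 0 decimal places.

Vd = Dose / C₀ = 1240 / 3.53 = 351.3 L

351 L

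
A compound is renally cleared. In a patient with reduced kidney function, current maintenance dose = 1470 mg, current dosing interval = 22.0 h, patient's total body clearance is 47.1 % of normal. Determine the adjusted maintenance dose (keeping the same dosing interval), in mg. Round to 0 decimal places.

692 mg

To keep the same average steady-state level, dosing rate must scale with clearance.
CL ratio = 47.1 / 100 = 0.4710
New dose (same interval) = 1470 × 0.4710 = 692.4 mg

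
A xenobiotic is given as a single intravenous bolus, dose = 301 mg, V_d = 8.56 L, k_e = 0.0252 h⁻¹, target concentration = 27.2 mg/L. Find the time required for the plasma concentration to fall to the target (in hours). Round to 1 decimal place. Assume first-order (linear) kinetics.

10.2 h

C₀ = Dose / Vd = 301.0 / 8.56 = 35.16 mg/L
t = ln(C₀ / C) / k = ln(35.16 / 27.2) / 0.02520
  = ln(1.293) / 0.02520 = 0.2570 / 0.02520 = 10.20 h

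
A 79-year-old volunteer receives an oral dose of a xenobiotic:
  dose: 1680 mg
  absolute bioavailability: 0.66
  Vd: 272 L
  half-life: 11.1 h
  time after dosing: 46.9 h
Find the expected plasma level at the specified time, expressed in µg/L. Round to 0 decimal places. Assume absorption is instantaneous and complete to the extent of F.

Amount reaching circulation = F × Dose = 0.66 × 1680 = 1109 mg
C₀ = F·Dose / Vd = 1109 / 272 = 4.077 mg/L
k = ln2 / t½ = 0.693147 / 11.1 = 0.06245 h⁻¹
C = C₀ · e^(−k·t) = 4.077 × e^(−0.06245 × 46.9)
  = 4.077 × 0.05346 = 0.2180 mg/L
Convert: 0.2180 mg/L × 1000 = 218.0 µg/L

218 µg/L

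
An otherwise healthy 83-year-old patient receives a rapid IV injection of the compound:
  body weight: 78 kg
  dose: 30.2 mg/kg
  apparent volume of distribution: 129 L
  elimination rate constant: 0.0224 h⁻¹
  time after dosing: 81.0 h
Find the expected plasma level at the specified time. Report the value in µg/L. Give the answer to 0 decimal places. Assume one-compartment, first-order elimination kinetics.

Total dose = 30.2 × 78 = 2356 mg
C₀ = Dose / Vd = 2356 / 129 = 18.26 mg/L
C = C₀ · e^(−k·t) = 18.26 × e^(−0.02240 × 81.0)
  = 18.26 × 0.1629 = 2.975 mg/L
Convert: 2.975 mg/L × 1000 = 2975 µg/L

2975 µg/L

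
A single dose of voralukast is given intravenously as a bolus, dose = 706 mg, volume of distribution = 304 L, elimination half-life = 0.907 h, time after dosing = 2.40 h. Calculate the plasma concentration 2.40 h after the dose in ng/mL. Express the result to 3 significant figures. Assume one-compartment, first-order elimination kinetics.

371 ng/mL

C₀ = Dose / Vd = 706.0 / 304 = 2.322 mg/L
k = ln2 / t½ = 0.693147 / 0.907 = 0.7642 h⁻¹
C = C₀ · e^(−k·t) = 2.322 × e^(−0.7642 × 2.40)
  = 2.322 × 0.1598 = 0.3711 mg/L
Convert: 0.3711 mg/L × 1000 = 371.1 ng/mL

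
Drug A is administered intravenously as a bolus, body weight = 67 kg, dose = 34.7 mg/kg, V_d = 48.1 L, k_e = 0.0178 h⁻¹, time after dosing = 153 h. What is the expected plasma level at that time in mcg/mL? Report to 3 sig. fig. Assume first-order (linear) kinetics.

3.17 mcg/mL

Total dose = 34.7 × 67 = 2325 mg
C₀ = Dose / Vd = 2325 / 48.1 = 48.34 mg/L
C = C₀ · e^(−k·t) = 48.34 × e^(−0.01780 × 153)
  = 48.34 × 0.06565 = 3.174 mg/L
(3.174 mg/L = 3.174 mcg/mL)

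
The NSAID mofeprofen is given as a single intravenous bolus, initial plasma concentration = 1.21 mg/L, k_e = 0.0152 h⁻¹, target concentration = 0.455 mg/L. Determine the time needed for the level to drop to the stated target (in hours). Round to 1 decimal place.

64.3 h

t = ln(C₀ / C) / k = ln(1.210 / 0.455) / 0.01520
  = ln(2.659) / 0.01520 = 0.9780 / 0.01520 = 64.34 h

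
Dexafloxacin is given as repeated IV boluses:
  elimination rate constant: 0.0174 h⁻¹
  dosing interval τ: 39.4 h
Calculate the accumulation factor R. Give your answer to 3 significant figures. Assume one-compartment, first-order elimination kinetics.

2.02

e^(−kτ) = e^(−0.01740 × 39.4) = 0.5038
Accumulation ratio R = 1 / (1 − e^(−kτ)) = 1 / (1 − 0.5038) = 2.015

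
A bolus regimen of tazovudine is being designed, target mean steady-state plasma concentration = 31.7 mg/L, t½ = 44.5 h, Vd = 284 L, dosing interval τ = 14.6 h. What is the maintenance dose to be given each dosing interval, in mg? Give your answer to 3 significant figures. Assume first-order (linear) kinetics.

k = ln2 / t½ = 0.693147 / 44.5 = 0.01558 h⁻¹
CL = k × Vd = 0.01558 × 284 = 4.425 L/h
At steady state, Dose/τ = Css × CL.
Dose = Css × CL × τ = 31.7 × 4.425 × 14.6 = 2048 mg

2050 mg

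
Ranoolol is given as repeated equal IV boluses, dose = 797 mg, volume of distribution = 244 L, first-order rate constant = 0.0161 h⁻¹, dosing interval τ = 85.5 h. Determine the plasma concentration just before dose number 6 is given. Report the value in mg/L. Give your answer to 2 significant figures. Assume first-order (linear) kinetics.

C₀ per dose = Dose / Vd = 797 / 244 = 3.266 mg/L
Fraction remaining after one interval: r = e^(−kτ) = e^(−0.01610 × 85.5) = 0.2524
Before dose 6, 5 doses have been given (aged 1τ, 2τ, 3τ, 4τ, 5τ).
C_trough = C₀ × (r + r² + … + r^5) = C₀ × r(1−r^5)/(1−r)
        = 3.266 × 0.2524 × (1 − 0.001024) / (1 − 0.2524) = 1.102 mg/L

1.1 mg/L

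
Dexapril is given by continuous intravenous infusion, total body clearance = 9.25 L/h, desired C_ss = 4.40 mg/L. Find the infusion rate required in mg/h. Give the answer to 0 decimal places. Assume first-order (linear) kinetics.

At steady state, infusion rate R₀ = Css × CL = 4.40 × 9.250 = 40.70 mg/h

41 mg/h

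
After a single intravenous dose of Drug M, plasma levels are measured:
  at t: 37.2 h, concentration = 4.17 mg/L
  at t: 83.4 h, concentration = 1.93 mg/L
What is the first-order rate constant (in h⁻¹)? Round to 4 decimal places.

k = ln(C₁/C₂) / (t₂ − t₁) = ln(4.17/1.93) / (83.4 − 37.2)
  = 0.7704 / 46.20 = 0.01668 h⁻¹

0.0167 h⁻¹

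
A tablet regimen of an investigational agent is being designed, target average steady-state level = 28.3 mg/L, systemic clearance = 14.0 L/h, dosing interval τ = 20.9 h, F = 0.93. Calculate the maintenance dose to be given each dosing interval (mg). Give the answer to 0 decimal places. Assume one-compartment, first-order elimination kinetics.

8904 mg

At steady state, F × (Dose/τ) = Css × CL.
Dose = Css × CL × τ / F = 28.3 × 14.00 × 20.9 / 0.93 = 8904 mg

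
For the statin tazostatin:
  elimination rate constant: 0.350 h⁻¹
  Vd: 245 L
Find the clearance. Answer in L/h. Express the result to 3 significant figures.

CL = k × Vd = 0.350 × 245 = 85.75 L/h

85.8 L/h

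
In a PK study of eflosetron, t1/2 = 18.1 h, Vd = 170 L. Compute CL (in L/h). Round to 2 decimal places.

k = ln2 / t½ = 0.693147 / 18.1 = 0.03830 h⁻¹
CL = k × Vd = 0.03830 × 170 = 6.511 L/h

6.51 L/h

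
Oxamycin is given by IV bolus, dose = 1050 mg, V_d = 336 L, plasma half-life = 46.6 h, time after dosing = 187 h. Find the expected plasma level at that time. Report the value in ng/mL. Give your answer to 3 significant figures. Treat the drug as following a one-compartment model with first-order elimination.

194 ng/mL

C₀ = Dose / Vd = 1050 / 336 = 3.125 mg/L
k = ln2 / t½ = 0.693147 / 46.6 = 0.01487 h⁻¹
C = C₀ · e^(−k·t) = 3.125 × e^(−0.01487 × 187)
  = 3.125 × 0.06200 = 0.1938 mg/L
Convert: 0.1938 mg/L × 1000 = 193.8 ng/mL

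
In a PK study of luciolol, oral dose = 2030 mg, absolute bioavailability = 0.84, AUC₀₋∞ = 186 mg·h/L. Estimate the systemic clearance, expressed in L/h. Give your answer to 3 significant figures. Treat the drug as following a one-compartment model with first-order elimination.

CL = F·Dose / AUC = 0.84 × 2030 / 186 = 9.168 L/h

9.17 L/h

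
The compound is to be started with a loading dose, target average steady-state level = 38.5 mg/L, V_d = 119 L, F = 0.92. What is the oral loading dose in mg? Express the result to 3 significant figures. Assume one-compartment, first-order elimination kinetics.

4980 mg

LD = Css × Vd / F = 38.5 × 119 / 0.92 = 4980 mg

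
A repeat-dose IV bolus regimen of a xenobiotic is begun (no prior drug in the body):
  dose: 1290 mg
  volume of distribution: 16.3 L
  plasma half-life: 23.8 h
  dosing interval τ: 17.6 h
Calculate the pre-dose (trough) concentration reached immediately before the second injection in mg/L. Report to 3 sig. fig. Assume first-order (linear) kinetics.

C₀ per dose = Dose / Vd = 1290 / 16.3 = 79.14 mg/L
k = ln2 / t½ = 0.693147 / 23.8 = 0.02912 h⁻¹
Fraction remaining after one interval: r = e^(−kτ) = e^(−0.02912 × 17.6) = 0.5990
Before dose 2, 1 dose has been given (aged 1τ).
C_trough = C₀ × r = 79.14 × 0.5990 = 47.40 mg/L

47.4 mg/L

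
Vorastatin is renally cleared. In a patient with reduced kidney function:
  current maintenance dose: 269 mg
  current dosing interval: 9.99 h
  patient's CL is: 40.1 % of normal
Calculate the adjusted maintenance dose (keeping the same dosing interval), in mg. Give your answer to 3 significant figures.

To keep the same average steady-state level, dosing rate must scale with clearance.
CL ratio = 40.1 / 100 = 0.4010
New dose (same interval) = 269 × 0.4010 = 107.9 mg

108 mg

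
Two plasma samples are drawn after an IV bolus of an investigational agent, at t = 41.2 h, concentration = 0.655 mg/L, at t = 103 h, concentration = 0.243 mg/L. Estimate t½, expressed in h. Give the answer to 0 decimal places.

k = ln(C₁/C₂) / (t₂ − t₁) = ln(0.655/0.243) / (103 − 41.2)
  = 0.9916 / 61.80 = 0.01605 h⁻¹
t½ = ln2 / k = 0.693147 / 0.01605 = 43.19 h

43 h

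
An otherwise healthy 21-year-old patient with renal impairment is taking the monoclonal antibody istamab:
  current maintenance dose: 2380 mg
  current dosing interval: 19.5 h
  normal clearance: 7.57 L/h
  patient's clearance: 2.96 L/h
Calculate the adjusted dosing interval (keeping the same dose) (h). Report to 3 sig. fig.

49.9 h

To keep the same average steady-state level, dosing rate must scale with clearance.
CL ratio = 2.96 / 7.57 = 0.3910
New interval (same dose) = 19.5 / 0.3910 = 49.87 h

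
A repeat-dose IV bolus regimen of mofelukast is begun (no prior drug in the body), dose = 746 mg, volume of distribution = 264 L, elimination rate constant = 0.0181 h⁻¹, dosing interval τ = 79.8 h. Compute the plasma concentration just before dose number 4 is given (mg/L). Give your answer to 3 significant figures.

C₀ per dose = Dose / Vd = 746 / 264 = 2.826 mg/L
Fraction remaining after one interval: r = e^(−kτ) = e^(−0.01810 × 79.8) = 0.2359
Before dose 4, 3 doses have been given (aged 1τ, 2τ, 3τ).
C_trough = C₀ × (r + r² + … + r^3) = C₀ × r(1−r^3)/(1−r)
        = 2.826 × 0.2359 × (1 − 0.01313) / (1 − 0.2359) = 0.8610 mg/L

0.861 mg/L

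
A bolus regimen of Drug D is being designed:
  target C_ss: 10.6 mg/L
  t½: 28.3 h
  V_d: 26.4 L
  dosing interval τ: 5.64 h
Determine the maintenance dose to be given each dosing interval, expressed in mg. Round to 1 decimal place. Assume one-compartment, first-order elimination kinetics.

k = ln2 / t½ = 0.693147 / 28.3 = 0.02449 h⁻¹
CL = k × Vd = 0.02449 × 26.4 = 0.6465 L/h
At steady state, Dose/τ = Css × CL.
Dose = Css × CL × τ = 10.6 × 0.6465 × 5.64 = 38.65 mg

38.7 mg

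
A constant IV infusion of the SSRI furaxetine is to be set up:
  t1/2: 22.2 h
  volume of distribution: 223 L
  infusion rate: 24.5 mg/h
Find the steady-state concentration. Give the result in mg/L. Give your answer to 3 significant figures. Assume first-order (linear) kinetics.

k = ln2 / t½ = 0.693147 / 22.2 = 0.03122 h⁻¹
CL = k × Vd = 0.03122 × 223 = 6.962 L/h
At steady state Css = R₀ / CL = 24.5 / 6.962 = 3.519 mg/L

3.52 mg/L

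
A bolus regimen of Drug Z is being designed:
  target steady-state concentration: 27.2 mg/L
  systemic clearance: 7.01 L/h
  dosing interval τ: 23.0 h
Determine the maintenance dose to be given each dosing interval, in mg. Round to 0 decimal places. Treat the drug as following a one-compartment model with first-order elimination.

4385 mg

At steady state, Dose/τ = Css × CL.
Dose = Css × CL × τ = 27.2 × 7.010 × 23.0 = 4385 mg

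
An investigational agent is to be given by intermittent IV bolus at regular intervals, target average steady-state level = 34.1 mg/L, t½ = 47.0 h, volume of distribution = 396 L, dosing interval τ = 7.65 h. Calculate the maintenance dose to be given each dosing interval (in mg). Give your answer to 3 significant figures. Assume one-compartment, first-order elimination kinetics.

1520 mg

k = ln2 / t½ = 0.693147 / 47.0 = 0.01475 h⁻¹
CL = k × Vd = 0.01475 × 396 = 5.841 L/h
At steady state, Dose/τ = Css × CL.
Dose = Css × CL × τ = 34.1 × 5.841 × 7.65 = 1524 mg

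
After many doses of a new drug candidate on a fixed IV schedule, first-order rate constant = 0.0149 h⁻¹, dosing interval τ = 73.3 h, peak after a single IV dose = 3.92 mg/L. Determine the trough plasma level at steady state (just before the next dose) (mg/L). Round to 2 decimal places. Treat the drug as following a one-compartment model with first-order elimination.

1.98 mg/L

e^(−kτ) = e^(−0.01490 × 73.3) = 0.3355
Accumulation ratio R = 1 / (1 − e^(−kτ)) = 1 / (1 − 0.3355) = 1.505
Steady-state trough = C₀ × R × e^(−kτ) = 3.92 × 1.505 × 0.3355 = 1.979 mg/L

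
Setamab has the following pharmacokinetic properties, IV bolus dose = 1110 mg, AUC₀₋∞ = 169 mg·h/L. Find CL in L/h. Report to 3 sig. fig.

6.57 L/h

CL = Dose / AUC = 1110 / 169 = 6.568 L/h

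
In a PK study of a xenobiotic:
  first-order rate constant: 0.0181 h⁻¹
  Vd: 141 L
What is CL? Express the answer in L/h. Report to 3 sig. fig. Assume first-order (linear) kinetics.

CL = k × Vd = 0.0181 × 141 = 2.552 L/h

2.55 L/h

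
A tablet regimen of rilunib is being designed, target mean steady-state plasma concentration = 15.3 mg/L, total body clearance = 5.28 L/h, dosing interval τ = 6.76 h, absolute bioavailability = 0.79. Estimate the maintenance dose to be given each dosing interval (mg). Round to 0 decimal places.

At steady state, F × (Dose/τ) = Css × CL.
Dose = Css × CL × τ / F = 15.3 × 5.280 × 6.76 / 0.79 = 691.3 mg

691 mg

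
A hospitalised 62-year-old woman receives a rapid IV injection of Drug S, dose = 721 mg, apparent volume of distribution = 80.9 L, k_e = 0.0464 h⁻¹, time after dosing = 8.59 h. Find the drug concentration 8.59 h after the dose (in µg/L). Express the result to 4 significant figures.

5983 µg/L

C₀ = Dose / Vd = 721.0 / 80.9 = 8.912 mg/L
C = C₀ · e^(−k·t) = 8.912 × e^(−0.04640 × 8.59)
  = 8.912 × 0.6713 = 5.983 mg/L
Convert: 5.983 mg/L × 1000 = 5983 µg/L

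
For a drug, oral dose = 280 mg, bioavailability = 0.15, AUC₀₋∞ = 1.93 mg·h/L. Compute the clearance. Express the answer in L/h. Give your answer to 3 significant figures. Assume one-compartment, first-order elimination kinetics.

21.8 L/h

CL = F·Dose / AUC = 0.15 × 280 / 1.93 = 21.76 L/h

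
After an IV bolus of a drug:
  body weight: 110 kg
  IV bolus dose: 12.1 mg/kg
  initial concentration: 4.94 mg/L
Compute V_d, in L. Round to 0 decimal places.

Dose = 12.1 × 110 = 1331 mg
Vd = Dose / C₀ = 1331 / 4.94 = 269.4 L

269 L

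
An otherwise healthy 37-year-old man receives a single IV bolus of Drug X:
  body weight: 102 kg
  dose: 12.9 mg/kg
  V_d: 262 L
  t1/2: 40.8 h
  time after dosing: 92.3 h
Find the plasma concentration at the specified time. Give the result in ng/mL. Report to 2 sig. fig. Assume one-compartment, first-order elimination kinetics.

Total dose = 12.9 × 102 = 1316 mg
C₀ = Dose / Vd = 1316 / 262 = 5.023 mg/L
k = ln2 / t½ = 0.693147 / 40.8 = 0.01699 h⁻¹
C = C₀ · e^(−k·t) = 5.023 × e^(−0.01699 × 92.3)
  = 5.023 × 0.2084 = 1.047 mg/L
Convert: 1.047 mg/L × 1000 = 1047 ng/mL

1000 ng/mL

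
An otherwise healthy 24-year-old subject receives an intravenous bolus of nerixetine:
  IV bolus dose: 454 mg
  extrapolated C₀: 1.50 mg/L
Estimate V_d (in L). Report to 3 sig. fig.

Vd = Dose / C₀ = 454.0 / 1.50 = 302.7 L

303 L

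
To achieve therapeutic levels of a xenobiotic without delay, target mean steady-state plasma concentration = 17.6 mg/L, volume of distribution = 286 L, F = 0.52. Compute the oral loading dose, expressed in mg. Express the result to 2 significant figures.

LD = Css × Vd / F = 17.6 × 286 / 0.52 = 9680 mg

9700 mg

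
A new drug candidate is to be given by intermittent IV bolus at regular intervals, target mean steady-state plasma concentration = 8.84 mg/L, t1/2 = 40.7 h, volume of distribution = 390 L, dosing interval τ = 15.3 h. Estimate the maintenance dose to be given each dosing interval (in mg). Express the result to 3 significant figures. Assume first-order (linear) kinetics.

k = ln2 / t½ = 0.693147 / 40.7 = 0.01703 h⁻¹
CL = k × Vd = 0.01703 × 390 = 6.642 L/h
At steady state, Dose/τ = Css × CL.
Dose = Css × CL × τ = 8.84 × 6.642 × 15.3 = 898.3 mg

898 mg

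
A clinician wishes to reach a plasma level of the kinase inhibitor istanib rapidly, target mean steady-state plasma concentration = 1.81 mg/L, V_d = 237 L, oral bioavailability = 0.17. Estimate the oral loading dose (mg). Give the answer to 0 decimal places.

2523 mg

LD = Css × Vd / F = 1.81 × 237 / 0.17 = 2523 mg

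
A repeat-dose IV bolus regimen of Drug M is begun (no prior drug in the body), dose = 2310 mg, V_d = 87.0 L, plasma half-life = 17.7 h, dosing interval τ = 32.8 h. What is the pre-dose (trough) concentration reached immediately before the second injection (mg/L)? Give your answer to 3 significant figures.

7.35 mg/L

C₀ per dose = Dose / Vd = 2310 / 87.0 = 26.55 mg/L
k = ln2 / t½ = 0.693147 / 17.7 = 0.03916 h⁻¹
Fraction remaining after one interval: r = e^(−kτ) = e^(−0.03916 × 32.8) = 0.2768
Before dose 2, 1 dose has been given (aged 1τ).
C_trough = C₀ × r = 26.55 × 0.2768 = 7.349 mg/L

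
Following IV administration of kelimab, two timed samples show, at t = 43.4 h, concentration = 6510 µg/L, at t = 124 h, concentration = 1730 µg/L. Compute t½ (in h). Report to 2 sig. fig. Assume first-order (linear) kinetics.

k = ln(C₁/C₂) / (t₂ − t₁) = ln(6510/1730) / (124 − 43.4)
  = 1.325 / 80.60 = 0.01644 h⁻¹
t½ = ln2 / k = 0.693147 / 0.01644 = 42.16 h

42 h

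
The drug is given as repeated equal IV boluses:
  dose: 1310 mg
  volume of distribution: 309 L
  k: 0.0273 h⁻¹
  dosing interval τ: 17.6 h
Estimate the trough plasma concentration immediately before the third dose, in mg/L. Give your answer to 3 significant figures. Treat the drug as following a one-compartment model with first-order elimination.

C₀ per dose = Dose / Vd = 1310 / 309 = 4.239 mg/L
Fraction remaining after one interval: r = e^(−kτ) = e^(−0.02730 × 17.6) = 0.6185
Before dose 3, 2 doses have been given (aged 1τ, 2τ).
C_trough = C₀ × (r + r²) = 4.239 × (0.6185 + 0.3825) = 4.243 mg/L

4.24 mg/L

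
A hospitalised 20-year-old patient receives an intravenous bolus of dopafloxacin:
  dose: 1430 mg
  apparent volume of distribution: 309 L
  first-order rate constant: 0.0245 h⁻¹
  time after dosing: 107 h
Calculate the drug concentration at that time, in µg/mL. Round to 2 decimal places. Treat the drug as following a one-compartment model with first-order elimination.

0.34 µg/mL

C₀ = Dose / Vd = 1430 / 309 = 4.628 mg/L
C = C₀ · e^(−k·t) = 4.628 × e^(−0.02450 × 107)
  = 4.628 × 0.07269 = 0.3364 mg/L
(0.3364 mg/L = 0.3364 µg/mL)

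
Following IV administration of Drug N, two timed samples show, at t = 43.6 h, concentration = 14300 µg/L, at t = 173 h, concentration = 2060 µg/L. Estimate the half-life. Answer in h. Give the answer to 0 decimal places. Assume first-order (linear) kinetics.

46 h

k = ln(C₁/C₂) / (t₂ − t₁) = ln(14300/2060) / (173 − 43.6)
  = 1.938 / 129.4 = 0.01498 h⁻¹
t½ = ln2 / k = 0.693147 / 0.01498 = 46.27 h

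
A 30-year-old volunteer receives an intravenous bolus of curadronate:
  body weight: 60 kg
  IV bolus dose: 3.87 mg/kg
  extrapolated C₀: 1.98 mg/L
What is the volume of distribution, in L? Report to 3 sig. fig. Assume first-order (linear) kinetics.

Dose = 3.87 × 60 = 232.2 mg
Vd = Dose / C₀ = 232.2 / 1.98 = 117.3 L

117 L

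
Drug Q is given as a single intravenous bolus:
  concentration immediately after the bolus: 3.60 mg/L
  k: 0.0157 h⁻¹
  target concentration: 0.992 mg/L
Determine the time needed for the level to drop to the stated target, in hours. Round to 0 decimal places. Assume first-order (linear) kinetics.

t = ln(C₀ / C) / k = ln(3.600 / 0.992) / 0.01570
  = ln(3.629) / 0.01570 = 1.289 / 0.01570 = 82.10 h

82 h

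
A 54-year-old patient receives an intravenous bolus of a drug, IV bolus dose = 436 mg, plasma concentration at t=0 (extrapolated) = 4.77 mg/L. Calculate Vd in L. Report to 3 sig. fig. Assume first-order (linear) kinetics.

Vd = Dose / C₀ = 436.0 / 4.77 = 91.40 L

91.4 L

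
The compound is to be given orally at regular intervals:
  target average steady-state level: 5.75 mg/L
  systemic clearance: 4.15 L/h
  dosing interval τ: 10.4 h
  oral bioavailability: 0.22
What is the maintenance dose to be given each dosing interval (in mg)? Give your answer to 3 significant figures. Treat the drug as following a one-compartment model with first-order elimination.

1130 mg

At steady state, F × (Dose/τ) = Css × CL.
Dose = Css × CL × τ / F = 5.75 × 4.150 × 10.4 / 0.22 = 1128 mg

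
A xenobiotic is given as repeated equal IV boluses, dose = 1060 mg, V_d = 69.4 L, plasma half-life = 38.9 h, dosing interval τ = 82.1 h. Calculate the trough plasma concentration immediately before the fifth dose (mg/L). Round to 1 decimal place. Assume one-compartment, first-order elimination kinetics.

4.6 mg/L

C₀ per dose = Dose / Vd = 1060 / 69.4 = 15.27 mg/L
k = ln2 / t½ = 0.693147 / 38.9 = 0.01782 h⁻¹
Fraction remaining after one interval: r = e^(−kτ) = e^(−0.01782 × 82.1) = 0.2315
Before dose 5, 4 doses have been given (aged 1τ, 2τ, 3τ, 4τ).
C_trough = C₀ × (r + r² + … + r^4) = C₀ × r(1−r^4)/(1−r)
        = 15.27 × 0.2315 × (1 − 0.002872) / (1 − 0.2315) = 4.587 mg/L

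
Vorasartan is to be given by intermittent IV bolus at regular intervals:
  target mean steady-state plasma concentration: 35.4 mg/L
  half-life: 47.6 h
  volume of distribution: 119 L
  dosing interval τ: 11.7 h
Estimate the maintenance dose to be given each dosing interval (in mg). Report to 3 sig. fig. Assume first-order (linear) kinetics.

718 mg

k = ln2 / t½ = 0.693147 / 47.6 = 0.01456 h⁻¹
CL = k × Vd = 0.01456 × 119 = 1.733 L/h
At steady state, Dose/τ = Css × CL.
Dose = Css × CL × τ = 35.4 × 1.733 × 11.7 = 717.8 mg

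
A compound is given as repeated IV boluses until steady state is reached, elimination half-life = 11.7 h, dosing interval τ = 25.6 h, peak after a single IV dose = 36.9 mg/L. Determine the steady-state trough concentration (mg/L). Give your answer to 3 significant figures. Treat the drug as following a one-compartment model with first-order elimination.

10.4 mg/L

k = ln2 / t½ = 0.693147 / 11.7 = 0.05924 h⁻¹
e^(−kτ) = e^(−0.05924 × 25.6) = 0.2195
Accumulation ratio R = 1 / (1 − e^(−kτ)) = 1 / (1 − 0.2195) = 1.281
Steady-state trough = C₀ × R × e^(−kτ) = 36.9 × 1.281 × 0.2195 = 10.38 mg/L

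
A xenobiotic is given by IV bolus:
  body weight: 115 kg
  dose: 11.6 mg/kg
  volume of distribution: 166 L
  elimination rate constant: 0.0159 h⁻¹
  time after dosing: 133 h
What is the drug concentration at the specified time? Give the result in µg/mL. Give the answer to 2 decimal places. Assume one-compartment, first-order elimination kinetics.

Total dose = 11.6 × 115 = 1334 mg
C₀ = Dose / Vd = 1334 / 166 = 8.036 mg/L
C = C₀ · e^(−k·t) = 8.036 × e^(−0.01590 × 133)
  = 8.036 × 0.1207 = 0.9699 mg/L
(0.9699 mg/L = 0.9699 µg/mL)

0.97 µg/mL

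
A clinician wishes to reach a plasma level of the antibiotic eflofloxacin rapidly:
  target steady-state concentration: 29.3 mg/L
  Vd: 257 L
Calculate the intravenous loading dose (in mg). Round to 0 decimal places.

7530 mg

LD = Css × Vd = 29.3 × 257 = 7530 mg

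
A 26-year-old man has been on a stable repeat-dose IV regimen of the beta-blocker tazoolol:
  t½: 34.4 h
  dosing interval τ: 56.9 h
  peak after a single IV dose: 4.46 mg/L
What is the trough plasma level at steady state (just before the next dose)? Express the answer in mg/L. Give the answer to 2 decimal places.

2.08 mg/L

k = ln2 / t½ = 0.693147 / 34.4 = 0.02015 h⁻¹
e^(−kτ) = e^(−0.02015 × 56.9) = 0.3177
Accumulation ratio R = 1 / (1 − e^(−kτ)) = 1 / (1 − 0.3177) = 1.466
Steady-state trough = C₀ × R × e^(−kτ) = 4.46 × 1.466 × 0.3177 = 2.077 mg/L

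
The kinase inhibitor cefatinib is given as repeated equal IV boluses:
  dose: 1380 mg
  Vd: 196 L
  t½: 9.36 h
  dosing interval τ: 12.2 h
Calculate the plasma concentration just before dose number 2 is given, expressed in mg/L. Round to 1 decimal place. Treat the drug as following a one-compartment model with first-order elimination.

2.9 mg/L

C₀ per dose = Dose / Vd = 1380 / 196 = 7.041 mg/L
k = ln2 / t½ = 0.693147 / 9.36 = 0.07405 h⁻¹
Fraction remaining after one interval: r = e^(−kτ) = e^(−0.07405 × 12.2) = 0.4052
Before dose 2, 1 dose has been given (aged 1τ).
C_trough = C₀ × r = 7.041 × 0.4052 = 2.853 mg/L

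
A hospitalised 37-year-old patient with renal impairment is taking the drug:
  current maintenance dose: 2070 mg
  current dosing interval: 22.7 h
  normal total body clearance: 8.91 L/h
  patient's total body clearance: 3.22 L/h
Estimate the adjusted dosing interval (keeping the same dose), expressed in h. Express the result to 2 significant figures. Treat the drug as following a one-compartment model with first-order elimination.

63 h

To keep the same average steady-state level, dosing rate must scale with clearance.
CL ratio = 3.22 / 8.91 = 0.3614
New interval (same dose) = 22.7 / 0.3614 = 62.81 h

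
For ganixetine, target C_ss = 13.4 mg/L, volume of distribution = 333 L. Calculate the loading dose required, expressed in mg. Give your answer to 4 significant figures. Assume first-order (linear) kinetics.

4462 mg

LD = Css × Vd = 13.4 × 333 = 4462 mg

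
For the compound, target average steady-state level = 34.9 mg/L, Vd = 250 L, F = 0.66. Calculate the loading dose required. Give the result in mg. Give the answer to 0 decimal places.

13220 mg

LD = Css × Vd / F = 34.9 × 250 / 0.66 = 13220 mg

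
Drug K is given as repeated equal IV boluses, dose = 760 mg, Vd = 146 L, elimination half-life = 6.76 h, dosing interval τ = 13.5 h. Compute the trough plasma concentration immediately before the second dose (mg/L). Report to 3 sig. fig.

C₀ per dose = Dose / Vd = 760 / 146 = 5.205 mg/L
k = ln2 / t½ = 0.693147 / 6.76 = 0.1025 h⁻¹
Fraction remaining after one interval: r = e^(−kτ) = e^(−0.1025 × 13.5) = 0.2506
Before dose 2, 1 dose has been given (aged 1τ).
C_trough = C₀ × r = 5.205 × 0.2506 = 1.304 mg/L

1.30 mg/L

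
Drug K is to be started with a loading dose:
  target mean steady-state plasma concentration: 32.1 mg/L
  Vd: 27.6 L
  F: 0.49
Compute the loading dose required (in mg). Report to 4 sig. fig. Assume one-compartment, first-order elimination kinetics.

1808 mg

LD = Css × Vd / F = 32.1 × 27.6 / 0.49 = 1808 mg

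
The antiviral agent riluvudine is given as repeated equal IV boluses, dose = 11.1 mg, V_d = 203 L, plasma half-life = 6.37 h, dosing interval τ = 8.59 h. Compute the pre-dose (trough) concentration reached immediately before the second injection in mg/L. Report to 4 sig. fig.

C₀ per dose = Dose / Vd = 11.1 / 203 = 0.05468 mg/L
k = ln2 / t½ = 0.693147 / 6.37 = 0.1088 h⁻¹
Fraction remaining after one interval: r = e^(−kτ) = e^(−0.1088 × 8.59) = 0.3927
Before dose 2, 1 dose has been given (aged 1τ).
C_trough = C₀ × r = 0.05468 × 0.3927 = 0.02147 mg/L

0.02147 mg/L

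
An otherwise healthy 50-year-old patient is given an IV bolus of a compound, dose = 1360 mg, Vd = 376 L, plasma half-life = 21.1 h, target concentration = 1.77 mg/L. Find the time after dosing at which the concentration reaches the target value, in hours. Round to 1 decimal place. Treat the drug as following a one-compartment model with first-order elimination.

C₀ = Dose / Vd = 1360 / 376 = 3.617 mg/L
k = ln2 / t½ = 0.693147 / 21.1 = 0.03285 h⁻¹
t = ln(C₀ / C) / k = ln(3.617 / 1.77) / 0.03285
  = ln(2.044) / 0.03285 = 0.7149 / 0.03285 = 21.76 h

21.8 h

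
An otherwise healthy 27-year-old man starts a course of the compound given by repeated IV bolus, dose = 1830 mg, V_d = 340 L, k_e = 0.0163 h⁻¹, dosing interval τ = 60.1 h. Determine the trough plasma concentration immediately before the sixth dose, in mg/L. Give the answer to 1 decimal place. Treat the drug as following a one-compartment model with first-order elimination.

3.2 mg/L

C₀ per dose = Dose / Vd = 1830 / 340 = 5.382 mg/L
Fraction remaining after one interval: r = e^(−kτ) = e^(−0.01630 × 60.1) = 0.3754
Before dose 6, 5 doses have been given (aged 1τ, 2τ, 3τ, 4τ, 5τ).
C_trough = C₀ × (r + r² + … + r^5) = C₀ × r(1−r^5)/(1−r)
        = 5.382 × 0.3754 × (1 − 0.007455) / (1 − 0.3754) = 3.211 mg/L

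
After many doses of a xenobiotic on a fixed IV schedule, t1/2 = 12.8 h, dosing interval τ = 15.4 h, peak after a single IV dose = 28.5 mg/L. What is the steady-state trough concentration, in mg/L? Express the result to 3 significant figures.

21.9 mg/L

k = ln2 / t½ = 0.693147 / 12.8 = 0.05415 h⁻¹
e^(−kτ) = e^(−0.05415 × 15.4) = 0.4343
Accumulation ratio R = 1 / (1 − e^(−kτ)) = 1 / (1 − 0.4343) = 1.768
Steady-state trough = C₀ × R × e^(−kτ) = 28.5 × 1.768 × 0.4343 = 21.88 mg/L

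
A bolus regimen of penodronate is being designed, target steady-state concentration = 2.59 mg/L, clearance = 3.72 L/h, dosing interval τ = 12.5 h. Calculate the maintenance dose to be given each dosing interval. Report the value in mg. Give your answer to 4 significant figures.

120.4 mg

At steady state, Dose/τ = Css × CL.
Dose = Css × CL × τ = 2.59 × 3.720 × 12.5 = 120.4 mg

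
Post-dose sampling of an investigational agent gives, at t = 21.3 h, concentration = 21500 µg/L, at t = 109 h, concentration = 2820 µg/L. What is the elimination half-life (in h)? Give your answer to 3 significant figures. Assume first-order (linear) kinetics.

29.9 h

k = ln(C₁/C₂) / (t₂ − t₁) = ln(21500/2820) / (109 − 21.3)
  = 2.031 / 87.70 = 0.02316 h⁻¹
t½ = ln2 / k = 0.693147 / 0.02316 = 29.93 h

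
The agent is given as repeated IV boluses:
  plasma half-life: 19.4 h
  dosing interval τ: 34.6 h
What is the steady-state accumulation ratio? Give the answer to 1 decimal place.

k = ln2 / t½ = 0.693147 / 19.4 = 0.03573 h⁻¹
e^(−kτ) = e^(−0.03573 × 34.6) = 0.2905
Accumulation ratio R = 1 / (1 − e^(−kτ)) = 1 / (1 − 0.2905) = 1.409

1.4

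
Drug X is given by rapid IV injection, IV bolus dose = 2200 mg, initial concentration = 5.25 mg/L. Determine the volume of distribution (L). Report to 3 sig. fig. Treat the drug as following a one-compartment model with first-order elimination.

419 L

Vd = Dose / C₀ = 2200 / 5.25 = 419.0 L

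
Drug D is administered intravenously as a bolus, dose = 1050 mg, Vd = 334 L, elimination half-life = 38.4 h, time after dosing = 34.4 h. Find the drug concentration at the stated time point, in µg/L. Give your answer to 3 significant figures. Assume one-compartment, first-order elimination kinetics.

1690 µg/L

C₀ = Dose / Vd = 1050 / 334 = 3.144 mg/L
k = ln2 / t½ = 0.693147 / 38.4 = 0.01805 h⁻¹
C = C₀ · e^(−k·t) = 3.144 × e^(−0.01805 × 34.4)
  = 3.144 × 0.5374 = 1.690 mg/L
Convert: 1.690 mg/L × 1000 = 1690 µg/L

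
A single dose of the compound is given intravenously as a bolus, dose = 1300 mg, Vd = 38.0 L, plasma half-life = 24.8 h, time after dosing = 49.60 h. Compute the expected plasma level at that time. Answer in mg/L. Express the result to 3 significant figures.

C₀ = Dose / Vd = 1300 / 38.0 = 34.21 mg/L
k = ln2 / t½ = 0.693147 / 24.8 = 0.02795 h⁻¹
t / t½ = 49.60 / 24.8 = 2 half-lives
C = C₀ × (1/2)^2 = 34.21 × 0.2500 = 8.553 mg/L

8.55 mg/L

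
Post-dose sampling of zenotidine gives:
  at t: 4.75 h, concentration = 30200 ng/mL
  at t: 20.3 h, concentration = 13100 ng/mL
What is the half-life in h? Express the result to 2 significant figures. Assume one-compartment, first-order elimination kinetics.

13 h

k = ln(C₁/C₂) / (t₂ − t₁) = ln(30200/13100) / (20.3 − 4.75)
  = 0.8352 / 15.55 = 0.05371 h⁻¹
t½ = ln2 / k = 0.693147 / 0.05371 = 12.91 h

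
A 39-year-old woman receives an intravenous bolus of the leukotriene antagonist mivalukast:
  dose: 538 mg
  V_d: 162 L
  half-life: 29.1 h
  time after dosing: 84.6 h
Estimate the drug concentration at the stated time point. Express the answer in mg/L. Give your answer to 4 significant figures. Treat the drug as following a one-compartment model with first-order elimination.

C₀ = Dose / Vd = 538.0 / 162 = 3.321 mg/L
k = ln2 / t½ = 0.693147 / 29.1 = 0.02382 h⁻¹
C = C₀ · e^(−k·t) = 3.321 × e^(−0.02382 × 84.6)
  = 3.321 × 0.1333 = 0.4427 mg/L

0.4427 mg/L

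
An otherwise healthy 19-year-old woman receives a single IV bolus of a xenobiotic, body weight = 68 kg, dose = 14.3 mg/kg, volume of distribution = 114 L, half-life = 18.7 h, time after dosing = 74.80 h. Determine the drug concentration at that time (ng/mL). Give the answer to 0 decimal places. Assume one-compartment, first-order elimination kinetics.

Total dose = 14.3 × 68 = 972.4 mg
C₀ = Dose / Vd = 972.4 / 114 = 8.530 mg/L
k = ln2 / t½ = 0.693147 / 18.7 = 0.03707 h⁻¹
t / t½ = 74.80 / 18.7 = 4 half-lives
C = C₀ × (1/2)^4 = 8.530 × 0.06250 = 0.5331 mg/L
Convert: 0.5331 mg/L × 1000 = 533.1 ng/mL

533 ng/mL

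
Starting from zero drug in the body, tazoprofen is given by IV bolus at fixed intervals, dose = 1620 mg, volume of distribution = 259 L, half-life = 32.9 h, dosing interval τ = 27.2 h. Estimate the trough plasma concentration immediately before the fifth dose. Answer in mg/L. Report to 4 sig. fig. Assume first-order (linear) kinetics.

C₀ per dose = Dose / Vd = 1620 / 259 = 6.255 mg/L
k = ln2 / t½ = 0.693147 / 32.9 = 0.02107 h⁻¹
Fraction remaining after one interval: r = e^(−kτ) = e^(−0.02107 × 27.2) = 0.5638
Before dose 5, 4 doses have been given (aged 1τ, 2τ, 3τ, 4τ).
C_trough = C₀ × (r + r² + … + r^4) = C₀ × r(1−r^4)/(1−r)
        = 6.255 × 0.5638 × (1 − 0.1010) / (1 − 0.5638) = 7.268 mg/L

7.268 mg/L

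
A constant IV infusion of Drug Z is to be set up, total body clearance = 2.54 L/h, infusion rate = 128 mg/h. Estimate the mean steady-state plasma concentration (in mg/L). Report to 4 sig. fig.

50.39 mg/L

At steady state Css = R₀ / CL = 128 / 2.540 = 50.39 mg/L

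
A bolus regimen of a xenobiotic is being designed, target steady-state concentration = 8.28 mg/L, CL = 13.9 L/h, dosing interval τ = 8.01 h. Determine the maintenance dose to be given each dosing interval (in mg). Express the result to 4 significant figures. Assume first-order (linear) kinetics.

At steady state, Dose/τ = Css × CL.
Dose = Css × CL × τ = 8.28 × 13.90 × 8.01 = 921.9 mg

921.9 mg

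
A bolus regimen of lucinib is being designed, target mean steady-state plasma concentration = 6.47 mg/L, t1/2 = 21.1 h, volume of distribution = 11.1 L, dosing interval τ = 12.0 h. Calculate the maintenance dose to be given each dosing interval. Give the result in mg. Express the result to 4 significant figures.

28.31 mg

k = ln2 / t½ = 0.693147 / 21.1 = 0.03285 h⁻¹
CL = k × Vd = 0.03285 × 11.1 = 0.3646 L/h
At steady state, Dose/τ = Css × CL.
Dose = Css × CL × τ = 6.47 × 0.3646 × 12.0 = 28.31 mg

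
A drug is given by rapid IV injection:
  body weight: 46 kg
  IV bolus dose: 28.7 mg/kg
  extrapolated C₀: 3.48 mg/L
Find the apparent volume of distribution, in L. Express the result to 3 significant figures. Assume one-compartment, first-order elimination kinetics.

Dose = 28.7 × 46 = 1320 mg
Vd = Dose / C₀ = 1320 / 3.48 = 379.3 L

379 L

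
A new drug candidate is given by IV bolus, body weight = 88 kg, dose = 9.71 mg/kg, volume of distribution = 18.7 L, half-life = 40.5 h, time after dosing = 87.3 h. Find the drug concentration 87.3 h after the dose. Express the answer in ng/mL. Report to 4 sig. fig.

10260 ng/mL

Total dose = 9.71 × 88 = 854.5 mg
C₀ = Dose / Vd = 854.5 / 18.7 = 45.70 mg/L
k = ln2 / t½ = 0.693147 / 40.5 = 0.01711 h⁻¹
C = C₀ · e^(−k·t) = 45.70 × e^(−0.01711 × 87.3)
  = 45.70 × 0.2245 = 10.26 mg/L
Convert: 10.26 mg/L × 1000 = 10260 ng/mL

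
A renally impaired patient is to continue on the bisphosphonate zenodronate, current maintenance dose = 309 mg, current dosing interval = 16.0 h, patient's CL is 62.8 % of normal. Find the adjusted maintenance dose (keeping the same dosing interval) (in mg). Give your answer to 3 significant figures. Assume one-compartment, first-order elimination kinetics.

194 mg

To keep the same average steady-state level, dosing rate must scale with clearance.
CL ratio = 62.8 / 100 = 0.6280
New dose (same interval) = 309 × 0.6280 = 194.1 mg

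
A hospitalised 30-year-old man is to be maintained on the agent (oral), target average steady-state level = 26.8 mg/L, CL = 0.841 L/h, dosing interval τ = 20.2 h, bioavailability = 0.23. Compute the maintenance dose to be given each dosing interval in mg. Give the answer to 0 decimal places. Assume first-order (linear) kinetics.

At steady state, F × (Dose/τ) = Css × CL.
Dose = Css × CL × τ / F = 26.8 × 0.8410 × 20.2 / 0.23 = 1979 mg

1979 mg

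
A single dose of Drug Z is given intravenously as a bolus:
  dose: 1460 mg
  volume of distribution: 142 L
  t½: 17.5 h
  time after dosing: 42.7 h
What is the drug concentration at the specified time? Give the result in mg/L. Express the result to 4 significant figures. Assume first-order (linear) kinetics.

1.895 mg/L

C₀ = Dose / Vd = 1460 / 142 = 10.28 mg/L
k = ln2 / t½ = 0.693147 / 17.5 = 0.03961 h⁻¹
C = C₀ · e^(−k·t) = 10.28 × e^(−0.03961 × 42.7)
  = 10.28 × 0.1843 = 1.895 mg/L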